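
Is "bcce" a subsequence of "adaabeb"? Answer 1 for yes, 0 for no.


Check if "bcce" is a subsequence of "adaabeb"
Greedy scan:
  Position 0 ('a'): no match needed
  Position 1 ('d'): no match needed
  Position 2 ('a'): no match needed
  Position 3 ('a'): no match needed
  Position 4 ('b'): matches sub[0] = 'b'
  Position 5 ('e'): no match needed
  Position 6 ('b'): no match needed
Only matched 1/4 characters => not a subsequence

0


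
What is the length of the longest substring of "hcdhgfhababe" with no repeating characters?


Input: "hcdhgfhababe"
Sliding window (track last position of each char):
  Position 0 ('h'): window [0,0] length 1 -- new best
  Position 1 ('c'): window [0,1] length 2 -- new best
  Position 2 ('d'): window [0,2] length 3 -- new best
  Position 3 ('h'): repeat (last at 0), move window start to 1
  Position 3 ('h'): window [1,3] length 3
  Position 4 ('g'): window [1,4] length 4 -- new best
  Position 5 ('f'): window [1,5] length 5 -- new best
  Position 6 ('h'): repeat (last at 3), move window start to 4
  Position 6 ('h'): window [4,6] length 3
  Position 7 ('a'): window [4,7] length 4
  Position 8 ('b'): window [4,8] length 5
  Position 9 ('a'): repeat (last at 7), move window start to 8
  Position 9 ('a'): window [8,9] length 2
  Position 10 ('b'): repeat (last at 8), move window start to 9
  Position 10 ('b'): window [9,10] length 2
  Position 11 ('e'): window [9,11] length 3
Longest substring with no repeats: "cdhgf" with length 5

5


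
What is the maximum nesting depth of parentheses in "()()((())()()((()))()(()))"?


Input: "()()((())()()((()))()(()))"
Tracking depth:
  Position 0 '(': depth becomes 1
  Position 1 ')': depth becomes 0
  Position 2 '(': depth becomes 1
  Position 3 ')': depth becomes 0
  Position 4 '(': depth becomes 1
  Position 5 '(': depth becomes 2
  Position 6 '(': depth becomes 3
  Position 7 ')': depth becomes 2
  Position 8 ')': depth becomes 1
  Position 9 '(': depth becomes 2
  Position 10 ')': depth becomes 1
  Position 11 '(': depth becomes 2
  Position 12 ')': depth becomes 1
  Position 13 '(': depth becomes 2
  Position 14 '(': depth becomes 3
  Position 15 '(': depth becomes 4
  Position 16 ')': depth becomes 3
  Position 17 ')': depth becomes 2
  Position 18 ')': depth becomes 1
  Position 19 '(': depth becomes 2
  Position 20 ')': depth becomes 1
  Position 21 '(': depth becomes 2
  Position 22 '(': depth becomes 3
  Position 23 ')': depth becomes 2
  Position 24 ')': depth becomes 1
  Position 25 ')': depth becomes 0
Maximum depth reached: 4

4


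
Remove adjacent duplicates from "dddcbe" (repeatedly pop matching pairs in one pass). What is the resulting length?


Input: dddcbe
Stack-based adjacent duplicate removal:
  Read 'd': push. Stack: d
  Read 'd': matches stack top 'd' => pop. Stack: (empty)
  Read 'd': push. Stack: d
  Read 'c': push. Stack: dc
  Read 'b': push. Stack: dcb
  Read 'e': push. Stack: dcbe
Final stack: "dcbe" (length 4)

4


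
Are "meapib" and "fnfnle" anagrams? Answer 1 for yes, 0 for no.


Strings: "meapib", "fnfnle"
Sorted first:  abeimp
Sorted second: efflnn
Differ at position 0: 'a' vs 'e' => not anagrams

0


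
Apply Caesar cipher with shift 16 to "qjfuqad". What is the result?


Caesar cipher: shift "qjfuqad" by 16
  'q' (pos 16) + 16 = pos 6 = 'g'
  'j' (pos 9) + 16 = pos 25 = 'z'
  'f' (pos 5) + 16 = pos 21 = 'v'
  'u' (pos 20) + 16 = pos 10 = 'k'
  'q' (pos 16) + 16 = pos 6 = 'g'
  'a' (pos 0) + 16 = pos 16 = 'q'
  'd' (pos 3) + 16 = pos 19 = 't'
Result: gzvkgqt

gzvkgqt


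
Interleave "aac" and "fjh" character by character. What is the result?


Interleaving "aac" and "fjh":
  Position 0: 'a' from first, 'f' from second => "af"
  Position 1: 'a' from first, 'j' from second => "aj"
  Position 2: 'c' from first, 'h' from second => "ch"
Result: afajch

afajch


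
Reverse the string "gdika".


Input: gdika
Reading characters right to left:
  Position 4: 'a'
  Position 3: 'k'
  Position 2: 'i'
  Position 1: 'd'
  Position 0: 'g'
Reversed: akidg

akidg


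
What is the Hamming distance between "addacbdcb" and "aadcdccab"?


Comparing "addacbdcb" and "aadcdccab" position by position:
  Position 0: 'a' vs 'a' => same
  Position 1: 'd' vs 'a' => differ
  Position 2: 'd' vs 'd' => same
  Position 3: 'a' vs 'c' => differ
  Position 4: 'c' vs 'd' => differ
  Position 5: 'b' vs 'c' => differ
  Position 6: 'd' vs 'c' => differ
  Position 7: 'c' vs 'a' => differ
  Position 8: 'b' vs 'b' => same
Total differences (Hamming distance): 6

6


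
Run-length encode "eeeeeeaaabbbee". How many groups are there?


Input: eeeeeeaaabbbee
Scanning for consecutive runs:
  Group 1: 'e' x 6 (positions 0-5)
  Group 2: 'a' x 3 (positions 6-8)
  Group 3: 'b' x 3 (positions 9-11)
  Group 4: 'e' x 2 (positions 12-13)
Total groups: 4

4


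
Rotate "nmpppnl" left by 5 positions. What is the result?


Input: "nmpppnl", rotate left by 5
First 5 characters: "nmppp"
Remaining characters: "nl"
Concatenate remaining + first: "nl" + "nmppp" = "nlnmppp"

nlnmppp


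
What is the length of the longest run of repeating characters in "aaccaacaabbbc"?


Input: "aaccaacaabbbc"
Scanning for longest run:
  Position 1 ('a'): continues run of 'a', length=2
  Position 2 ('c'): new char, reset run to 1
  Position 3 ('c'): continues run of 'c', length=2
  Position 4 ('a'): new char, reset run to 1
  Position 5 ('a'): continues run of 'a', length=2
  Position 6 ('c'): new char, reset run to 1
  Position 7 ('a'): new char, reset run to 1
  Position 8 ('a'): continues run of 'a', length=2
  Position 9 ('b'): new char, reset run to 1
  Position 10 ('b'): continues run of 'b', length=2
  Position 11 ('b'): continues run of 'b', length=3
  Position 12 ('c'): new char, reset run to 1
Longest run: 'b' with length 3

3


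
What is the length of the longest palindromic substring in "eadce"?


Input: "eadce"
Checking substrings for palindromes:
  No multi-char palindromic substrings found
Longest palindromic substring: "e" with length 1

1


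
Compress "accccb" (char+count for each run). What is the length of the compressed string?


Input: accccb
Runs:
  'a' x 1 => "a1"
  'c' x 4 => "c4"
  'b' x 1 => "b1"
Compressed: "a1c4b1"
Compressed length: 6

6


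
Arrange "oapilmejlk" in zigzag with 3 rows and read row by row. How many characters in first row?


Zigzag "oapilmejlk" into 3 rows:
Placing characters:
  'o' => row 0
  'a' => row 1
  'p' => row 2
  'i' => row 1
  'l' => row 0
  'm' => row 1
  'e' => row 2
  'j' => row 1
  'l' => row 0
  'k' => row 1
Rows:
  Row 0: "oll"
  Row 1: "aimjk"
  Row 2: "pe"
First row length: 3

3


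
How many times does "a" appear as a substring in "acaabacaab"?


Searching for "a" in "acaabacaab"
Scanning each position:
  Position 0: "a" => MATCH
  Position 1: "c" => no
  Position 2: "a" => MATCH
  Position 3: "a" => MATCH
  Position 4: "b" => no
  Position 5: "a" => MATCH
  Position 6: "c" => no
  Position 7: "a" => MATCH
  Position 8: "a" => MATCH
  Position 9: "b" => no
Total occurrences: 6

6


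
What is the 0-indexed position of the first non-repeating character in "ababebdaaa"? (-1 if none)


Input: ababebdaaa
Character frequencies:
  'a': 5
  'b': 3
  'd': 1
  'e': 1
Scanning left to right for freq == 1:
  Position 0 ('a'): freq=5, skip
  Position 1 ('b'): freq=3, skip
  Position 2 ('a'): freq=5, skip
  Position 3 ('b'): freq=3, skip
  Position 4 ('e'): unique! => answer = 4

4


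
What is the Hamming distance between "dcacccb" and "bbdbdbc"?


Comparing "dcacccb" and "bbdbdbc" position by position:
  Position 0: 'd' vs 'b' => differ
  Position 1: 'c' vs 'b' => differ
  Position 2: 'a' vs 'd' => differ
  Position 3: 'c' vs 'b' => differ
  Position 4: 'c' vs 'd' => differ
  Position 5: 'c' vs 'b' => differ
  Position 6: 'b' vs 'c' => differ
Total differences (Hamming distance): 7

7


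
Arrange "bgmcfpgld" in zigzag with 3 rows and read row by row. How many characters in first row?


Zigzag "bgmcfpgld" into 3 rows:
Placing characters:
  'b' => row 0
  'g' => row 1
  'm' => row 2
  'c' => row 1
  'f' => row 0
  'p' => row 1
  'g' => row 2
  'l' => row 1
  'd' => row 0
Rows:
  Row 0: "bfd"
  Row 1: "gcpl"
  Row 2: "mg"
First row length: 3

3


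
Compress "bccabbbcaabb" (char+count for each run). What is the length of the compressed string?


Input: bccabbbcaabb
Runs:
  'b' x 1 => "b1"
  'c' x 2 => "c2"
  'a' x 1 => "a1"
  'b' x 3 => "b3"
  'c' x 1 => "c1"
  'a' x 2 => "a2"
  'b' x 2 => "b2"
Compressed: "b1c2a1b3c1a2b2"
Compressed length: 14

14


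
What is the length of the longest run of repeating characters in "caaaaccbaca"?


Input: "caaaaccbaca"
Scanning for longest run:
  Position 1 ('a'): new char, reset run to 1
  Position 2 ('a'): continues run of 'a', length=2
  Position 3 ('a'): continues run of 'a', length=3
  Position 4 ('a'): continues run of 'a', length=4
  Position 5 ('c'): new char, reset run to 1
  Position 6 ('c'): continues run of 'c', length=2
  Position 7 ('b'): new char, reset run to 1
  Position 8 ('a'): new char, reset run to 1
  Position 9 ('c'): new char, reset run to 1
  Position 10 ('a'): new char, reset run to 1
Longest run: 'a' with length 4

4


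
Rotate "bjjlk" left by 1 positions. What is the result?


Input: "bjjlk", rotate left by 1
First 1 characters: "b"
Remaining characters: "jjlk"
Concatenate remaining + first: "jjlk" + "b" = "jjlkb"

jjlkb


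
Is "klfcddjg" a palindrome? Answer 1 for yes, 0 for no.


Input: klfcddjg
Reversed: gjddcflk
  Compare pos 0 ('k') with pos 7 ('g'): MISMATCH
  Compare pos 1 ('l') with pos 6 ('j'): MISMATCH
  Compare pos 2 ('f') with pos 5 ('d'): MISMATCH
  Compare pos 3 ('c') with pos 4 ('d'): MISMATCH
Result: not a palindrome

0


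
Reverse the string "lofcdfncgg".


Input: lofcdfncgg
Reading characters right to left:
  Position 9: 'g'
  Position 8: 'g'
  Position 7: 'c'
  Position 6: 'n'
  Position 5: 'f'
  Position 4: 'd'
  Position 3: 'c'
  Position 2: 'f'
  Position 1: 'o'
  Position 0: 'l'
Reversed: ggcnfdcfol

ggcnfdcfol


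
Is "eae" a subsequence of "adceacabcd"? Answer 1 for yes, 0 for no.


Check if "eae" is a subsequence of "adceacabcd"
Greedy scan:
  Position 0 ('a'): no match needed
  Position 1 ('d'): no match needed
  Position 2 ('c'): no match needed
  Position 3 ('e'): matches sub[0] = 'e'
  Position 4 ('a'): matches sub[1] = 'a'
  Position 5 ('c'): no match needed
  Position 6 ('a'): no match needed
  Position 7 ('b'): no match needed
  Position 8 ('c'): no match needed
  Position 9 ('d'): no match needed
Only matched 2/3 characters => not a subsequence

0


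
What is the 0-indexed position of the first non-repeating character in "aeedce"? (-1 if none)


Input: aeedce
Character frequencies:
  'a': 1
  'c': 1
  'd': 1
  'e': 3
Scanning left to right for freq == 1:
  Position 0 ('a'): unique! => answer = 0

0


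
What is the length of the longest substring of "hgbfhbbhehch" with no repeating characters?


Input: "hgbfhbbhehch"
Sliding window (track last position of each char):
  Position 0 ('h'): window [0,0] length 1 -- new best
  Position 1 ('g'): window [0,1] length 2 -- new best
  Position 2 ('b'): window [0,2] length 3 -- new best
  Position 3 ('f'): window [0,3] length 4 -- new best
  Position 4 ('h'): repeat (last at 0), move window start to 1
  Position 4 ('h'): window [1,4] length 4
  Position 5 ('b'): repeat (last at 2), move window start to 3
  Position 5 ('b'): window [3,5] length 3
  Position 6 ('b'): repeat (last at 5), move window start to 6
  Position 6 ('b'): window [6,6] length 1
  Position 7 ('h'): window [6,7] length 2
  Position 8 ('e'): window [6,8] length 3
  Position 9 ('h'): repeat (last at 7), move window start to 8
  Position 9 ('h'): window [8,9] length 2
  Position 10 ('c'): window [8,10] length 3
  Position 11 ('h'): repeat (last at 9), move window start to 10
  Position 11 ('h'): window [10,11] length 2
Longest substring with no repeats: "hgbf" with length 4

4


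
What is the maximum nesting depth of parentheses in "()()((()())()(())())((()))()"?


Input: "()()((()())()(())())((()))()"
Tracking depth:
  Position 0 '(': depth becomes 1
  Position 1 ')': depth becomes 0
  Position 2 '(': depth becomes 1
  Position 3 ')': depth becomes 0
  Position 4 '(': depth becomes 1
  Position 5 '(': depth becomes 2
  Position 6 '(': depth becomes 3
  Position 7 ')': depth becomes 2
  Position 8 '(': depth becomes 3
  Position 9 ')': depth becomes 2
  Position 10 ')': depth becomes 1
  Position 11 '(': depth becomes 2
  Position 12 ')': depth becomes 1
  Position 13 '(': depth becomes 2
  Position 14 '(': depth becomes 3
  Position 15 ')': depth becomes 2
  Position 16 ')': depth becomes 1
  Position 17 '(': depth becomes 2
  Position 18 ')': depth becomes 1
  Position 19 ')': depth becomes 0
  Position 20 '(': depth becomes 1
  Position 21 '(': depth becomes 2
  Position 22 '(': depth becomes 3
  Position 23 ')': depth becomes 2
  Position 24 ')': depth becomes 1
  Position 25 ')': depth becomes 0
  Position 26 '(': depth becomes 1
  Position 27 ')': depth becomes 0
Maximum depth reached: 3

3


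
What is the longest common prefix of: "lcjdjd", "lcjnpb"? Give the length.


Words: lcjdjd, lcjnpb
  Position 0: all 'l' => match
  Position 1: all 'c' => match
  Position 2: all 'j' => match
  Position 3: ('d', 'n') => mismatch, stop
LCP = "lcj" (length 3)

3


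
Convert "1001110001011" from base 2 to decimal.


Input: "1001110001011" in base 2
Positional expansion:
  Digit '1' (value 1) x 2^12 = 4096
  Digit '0' (value 0) x 2^11 = 0
  Digit '0' (value 0) x 2^10 = 0
  Digit '1' (value 1) x 2^9 = 512
  Digit '1' (value 1) x 2^8 = 256
  Digit '1' (value 1) x 2^7 = 128
  Digit '0' (value 0) x 2^6 = 0
  Digit '0' (value 0) x 2^5 = 0
  Digit '0' (value 0) x 2^4 = 0
  Digit '1' (value 1) x 2^3 = 8
  Digit '0' (value 0) x 2^2 = 0
  Digit '1' (value 1) x 2^1 = 2
  Digit '1' (value 1) x 2^0 = 1
Sum = 5003

5003


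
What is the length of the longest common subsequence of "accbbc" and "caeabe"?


LCS of "accbbc" and "caeabe"
DP table:
           c    a    e    a    b    e
      0    0    0    0    0    0    0
  a   0    0    1    1    1    1    1
  c   0    1    1    1    1    1    1
  c   0    1    1    1    1    1    1
  b   0    1    1    1    1    2    2
  b   0    1    1    1    1    2    2
  c   0    1    1    1    1    2    2
LCS length = dp[6][6] = 2

2


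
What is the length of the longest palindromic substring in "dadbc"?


Input: "dadbc"
Checking substrings for palindromes:
  [0:3] "dad" (len 3) => palindrome
Longest palindromic substring: "dad" with length 3

3


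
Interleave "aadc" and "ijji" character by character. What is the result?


Interleaving "aadc" and "ijji":
  Position 0: 'a' from first, 'i' from second => "ai"
  Position 1: 'a' from first, 'j' from second => "aj"
  Position 2: 'd' from first, 'j' from second => "dj"
  Position 3: 'c' from first, 'i' from second => "ci"
Result: aiajdjci

aiajdjci


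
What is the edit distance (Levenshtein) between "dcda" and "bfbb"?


Computing edit distance: "dcda" -> "bfbb"
DP table:
           b    f    b    b
      0    1    2    3    4
  d   1    1    2    3    4
  c   2    2    2    3    4
  d   3    3    3    3    4
  a   4    4    4    4    4
Edit distance = dp[4][4] = 4

4


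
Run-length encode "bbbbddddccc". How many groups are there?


Input: bbbbddddccc
Scanning for consecutive runs:
  Group 1: 'b' x 4 (positions 0-3)
  Group 2: 'd' x 4 (positions 4-7)
  Group 3: 'c' x 3 (positions 8-10)
Total groups: 3

3


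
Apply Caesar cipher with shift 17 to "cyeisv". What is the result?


Caesar cipher: shift "cyeisv" by 17
  'c' (pos 2) + 17 = pos 19 = 't'
  'y' (pos 24) + 17 = pos 15 = 'p'
  'e' (pos 4) + 17 = pos 21 = 'v'
  'i' (pos 8) + 17 = pos 25 = 'z'
  's' (pos 18) + 17 = pos 9 = 'j'
  'v' (pos 21) + 17 = pos 12 = 'm'
Result: tpvzjm

tpvzjm


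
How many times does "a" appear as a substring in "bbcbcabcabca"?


Searching for "a" in "bbcbcabcabca"
Scanning each position:
  Position 0: "b" => no
  Position 1: "b" => no
  Position 2: "c" => no
  Position 3: "b" => no
  Position 4: "c" => no
  Position 5: "a" => MATCH
  Position 6: "b" => no
  Position 7: "c" => no
  Position 8: "a" => MATCH
  Position 9: "b" => no
  Position 10: "c" => no
  Position 11: "a" => MATCH
Total occurrences: 3

3


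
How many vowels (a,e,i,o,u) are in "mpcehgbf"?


Input: mpcehgbf
Checking each character:
  'm' at position 0: consonant
  'p' at position 1: consonant
  'c' at position 2: consonant
  'e' at position 3: vowel (running total: 1)
  'h' at position 4: consonant
  'g' at position 5: consonant
  'b' at position 6: consonant
  'f' at position 7: consonant
Total vowels: 1

1


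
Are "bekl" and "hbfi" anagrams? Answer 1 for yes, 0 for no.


Strings: "bekl", "hbfi"
Sorted first:  bekl
Sorted second: bfhi
Differ at position 1: 'e' vs 'f' => not anagrams

0


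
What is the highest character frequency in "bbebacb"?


Input: bbebacb
Character counts:
  'a': 1
  'b': 4
  'c': 1
  'e': 1
Maximum frequency: 4

4


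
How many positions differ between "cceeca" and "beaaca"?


Comparing "cceeca" and "beaaca" position by position:
  Position 0: 'c' vs 'b' => DIFFER
  Position 1: 'c' vs 'e' => DIFFER
  Position 2: 'e' vs 'a' => DIFFER
  Position 3: 'e' vs 'a' => DIFFER
  Position 4: 'c' vs 'c' => same
  Position 5: 'a' vs 'a' => same
Positions that differ: 4

4


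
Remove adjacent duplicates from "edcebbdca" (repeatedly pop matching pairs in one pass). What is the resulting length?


Input: edcebbdca
Stack-based adjacent duplicate removal:
  Read 'e': push. Stack: e
  Read 'd': push. Stack: ed
  Read 'c': push. Stack: edc
  Read 'e': push. Stack: edce
  Read 'b': push. Stack: edceb
  Read 'b': matches stack top 'b' => pop. Stack: edce
  Read 'd': push. Stack: edced
  Read 'c': push. Stack: edcedc
  Read 'a': push. Stack: edcedca
Final stack: "edcedca" (length 7)

7


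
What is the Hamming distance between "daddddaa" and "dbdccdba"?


Comparing "daddddaa" and "dbdccdba" position by position:
  Position 0: 'd' vs 'd' => same
  Position 1: 'a' vs 'b' => differ
  Position 2: 'd' vs 'd' => same
  Position 3: 'd' vs 'c' => differ
  Position 4: 'd' vs 'c' => differ
  Position 5: 'd' vs 'd' => same
  Position 6: 'a' vs 'b' => differ
  Position 7: 'a' vs 'a' => same
Total differences (Hamming distance): 4

4


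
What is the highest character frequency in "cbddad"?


Input: cbddad
Character counts:
  'a': 1
  'b': 1
  'c': 1
  'd': 3
Maximum frequency: 3

3


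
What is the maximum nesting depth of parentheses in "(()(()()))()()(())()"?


Input: "(()(()()))()()(())()"
Tracking depth:
  Position 0 '(': depth becomes 1
  Position 1 '(': depth becomes 2
  Position 2 ')': depth becomes 1
  Position 3 '(': depth becomes 2
  Position 4 '(': depth becomes 3
  Position 5 ')': depth becomes 2
  Position 6 '(': depth becomes 3
  Position 7 ')': depth becomes 2
  Position 8 ')': depth becomes 1
  Position 9 ')': depth becomes 0
  Position 10 '(': depth becomes 1
  Position 11 ')': depth becomes 0
  Position 12 '(': depth becomes 1
  Position 13 ')': depth becomes 0
  Position 14 '(': depth becomes 1
  Position 15 '(': depth becomes 2
  Position 16 ')': depth becomes 1
  Position 17 ')': depth becomes 0
  Position 18 '(': depth becomes 1
  Position 19 ')': depth becomes 0
Maximum depth reached: 3

3


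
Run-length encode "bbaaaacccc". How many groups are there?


Input: bbaaaacccc
Scanning for consecutive runs:
  Group 1: 'b' x 2 (positions 0-1)
  Group 2: 'a' x 4 (positions 2-5)
  Group 3: 'c' x 4 (positions 6-9)
Total groups: 3

3


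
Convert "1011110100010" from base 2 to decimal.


Input: "1011110100010" in base 2
Positional expansion:
  Digit '1' (value 1) x 2^12 = 4096
  Digit '0' (value 0) x 2^11 = 0
  Digit '1' (value 1) x 2^10 = 1024
  Digit '1' (value 1) x 2^9 = 512
  Digit '1' (value 1) x 2^8 = 256
  Digit '1' (value 1) x 2^7 = 128
  Digit '0' (value 0) x 2^6 = 0
  Digit '1' (value 1) x 2^5 = 32
  Digit '0' (value 0) x 2^4 = 0
  Digit '0' (value 0) x 2^3 = 0
  Digit '0' (value 0) x 2^2 = 0
  Digit '1' (value 1) x 2^1 = 2
  Digit '0' (value 0) x 2^0 = 0
Sum = 6050

6050


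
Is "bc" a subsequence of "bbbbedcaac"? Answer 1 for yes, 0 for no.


Check if "bc" is a subsequence of "bbbbedcaac"
Greedy scan:
  Position 0 ('b'): matches sub[0] = 'b'
  Position 1 ('b'): no match needed
  Position 2 ('b'): no match needed
  Position 3 ('b'): no match needed
  Position 4 ('e'): no match needed
  Position 5 ('d'): no match needed
  Position 6 ('c'): matches sub[1] = 'c'
  Position 7 ('a'): no match needed
  Position 8 ('a'): no match needed
  Position 9 ('c'): no match needed
All 2 characters matched => is a subsequence

1


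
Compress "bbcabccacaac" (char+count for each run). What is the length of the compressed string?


Input: bbcabccacaac
Runs:
  'b' x 2 => "b2"
  'c' x 1 => "c1"
  'a' x 1 => "a1"
  'b' x 1 => "b1"
  'c' x 2 => "c2"
  'a' x 1 => "a1"
  'c' x 1 => "c1"
  'a' x 2 => "a2"
  'c' x 1 => "c1"
Compressed: "b2c1a1b1c2a1c1a2c1"
Compressed length: 18

18


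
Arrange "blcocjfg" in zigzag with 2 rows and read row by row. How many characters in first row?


Zigzag "blcocjfg" into 2 rows:
Placing characters:
  'b' => row 0
  'l' => row 1
  'c' => row 0
  'o' => row 1
  'c' => row 0
  'j' => row 1
  'f' => row 0
  'g' => row 1
Rows:
  Row 0: "bccf"
  Row 1: "lojg"
First row length: 4

4


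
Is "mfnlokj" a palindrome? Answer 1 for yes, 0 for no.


Input: mfnlokj
Reversed: jkolnfm
  Compare pos 0 ('m') with pos 6 ('j'): MISMATCH
  Compare pos 1 ('f') with pos 5 ('k'): MISMATCH
  Compare pos 2 ('n') with pos 4 ('o'): MISMATCH
Result: not a palindrome

0


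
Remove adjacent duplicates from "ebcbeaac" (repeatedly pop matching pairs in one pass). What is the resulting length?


Input: ebcbeaac
Stack-based adjacent duplicate removal:
  Read 'e': push. Stack: e
  Read 'b': push. Stack: eb
  Read 'c': push. Stack: ebc
  Read 'b': push. Stack: ebcb
  Read 'e': push. Stack: ebcbe
  Read 'a': push. Stack: ebcbea
  Read 'a': matches stack top 'a' => pop. Stack: ebcbe
  Read 'c': push. Stack: ebcbec
Final stack: "ebcbec" (length 6)

6


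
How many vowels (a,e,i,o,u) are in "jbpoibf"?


Input: jbpoibf
Checking each character:
  'j' at position 0: consonant
  'b' at position 1: consonant
  'p' at position 2: consonant
  'o' at position 3: vowel (running total: 1)
  'i' at position 4: vowel (running total: 2)
  'b' at position 5: consonant
  'f' at position 6: consonant
Total vowels: 2

2


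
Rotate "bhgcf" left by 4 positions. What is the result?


Input: "bhgcf", rotate left by 4
First 4 characters: "bhgc"
Remaining characters: "f"
Concatenate remaining + first: "f" + "bhgc" = "fbhgc"

fbhgc


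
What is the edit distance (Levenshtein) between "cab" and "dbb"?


Computing edit distance: "cab" -> "dbb"
DP table:
           d    b    b
      0    1    2    3
  c   1    1    2    3
  a   2    2    2    3
  b   3    3    2    2
Edit distance = dp[3][3] = 2

2


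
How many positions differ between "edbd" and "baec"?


Comparing "edbd" and "baec" position by position:
  Position 0: 'e' vs 'b' => DIFFER
  Position 1: 'd' vs 'a' => DIFFER
  Position 2: 'b' vs 'e' => DIFFER
  Position 3: 'd' vs 'c' => DIFFER
Positions that differ: 4

4


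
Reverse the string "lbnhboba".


Input: lbnhboba
Reading characters right to left:
  Position 7: 'a'
  Position 6: 'b'
  Position 5: 'o'
  Position 4: 'b'
  Position 3: 'h'
  Position 2: 'n'
  Position 1: 'b'
  Position 0: 'l'
Reversed: abobhnbl

abobhnbl


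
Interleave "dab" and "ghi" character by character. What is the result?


Interleaving "dab" and "ghi":
  Position 0: 'd' from first, 'g' from second => "dg"
  Position 1: 'a' from first, 'h' from second => "ah"
  Position 2: 'b' from first, 'i' from second => "bi"
Result: dgahbi

dgahbi


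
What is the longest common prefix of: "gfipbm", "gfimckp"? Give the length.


Words: gfipbm, gfimckp
  Position 0: all 'g' => match
  Position 1: all 'f' => match
  Position 2: all 'i' => match
  Position 3: ('p', 'm') => mismatch, stop
LCP = "gfi" (length 3)

3


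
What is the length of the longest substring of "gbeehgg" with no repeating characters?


Input: "gbeehgg"
Sliding window (track last position of each char):
  Position 0 ('g'): window [0,0] length 1 -- new best
  Position 1 ('b'): window [0,1] length 2 -- new best
  Position 2 ('e'): window [0,2] length 3 -- new best
  Position 3 ('e'): repeat (last at 2), move window start to 3
  Position 3 ('e'): window [3,3] length 1
  Position 4 ('h'): window [3,4] length 2
  Position 5 ('g'): window [3,5] length 3
  Position 6 ('g'): repeat (last at 5), move window start to 6
  Position 6 ('g'): window [6,6] length 1
Longest substring with no repeats: "gbe" with length 3

3


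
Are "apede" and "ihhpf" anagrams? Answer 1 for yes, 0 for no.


Strings: "apede", "ihhpf"
Sorted first:  adeep
Sorted second: fhhip
Differ at position 0: 'a' vs 'f' => not anagrams

0


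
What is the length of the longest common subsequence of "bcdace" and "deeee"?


LCS of "bcdace" and "deeee"
DP table:
           d    e    e    e    e
      0    0    0    0    0    0
  b   0    0    0    0    0    0
  c   0    0    0    0    0    0
  d   0    1    1    1    1    1
  a   0    1    1    1    1    1
  c   0    1    1    1    1    1
  e   0    1    2    2    2    2
LCS length = dp[6][5] = 2

2


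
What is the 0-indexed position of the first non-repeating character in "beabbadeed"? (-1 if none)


Input: beabbadeed
Character frequencies:
  'a': 2
  'b': 3
  'd': 2
  'e': 3
Scanning left to right for freq == 1:
  Position 0 ('b'): freq=3, skip
  Position 1 ('e'): freq=3, skip
  Position 2 ('a'): freq=2, skip
  Position 3 ('b'): freq=3, skip
  Position 4 ('b'): freq=3, skip
  Position 5 ('a'): freq=2, skip
  Position 6 ('d'): freq=2, skip
  Position 7 ('e'): freq=3, skip
  Position 8 ('e'): freq=3, skip
  Position 9 ('d'): freq=2, skip
  No unique character found => answer = -1

-1


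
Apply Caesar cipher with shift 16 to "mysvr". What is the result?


Caesar cipher: shift "mysvr" by 16
  'm' (pos 12) + 16 = pos 2 = 'c'
  'y' (pos 24) + 16 = pos 14 = 'o'
  's' (pos 18) + 16 = pos 8 = 'i'
  'v' (pos 21) + 16 = pos 11 = 'l'
  'r' (pos 17) + 16 = pos 7 = 'h'
Result: coilh

coilh


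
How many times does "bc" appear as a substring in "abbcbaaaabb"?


Searching for "bc" in "abbcbaaaabb"
Scanning each position:
  Position 0: "ab" => no
  Position 1: "bb" => no
  Position 2: "bc" => MATCH
  Position 3: "cb" => no
  Position 4: "ba" => no
  Position 5: "aa" => no
  Position 6: "aa" => no
  Position 7: "aa" => no
  Position 8: "ab" => no
  Position 9: "bb" => no
Total occurrences: 1

1


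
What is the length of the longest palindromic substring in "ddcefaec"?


Input: "ddcefaec"
Checking substrings for palindromes:
  [0:2] "dd" (len 2) => palindrome
Longest palindromic substring: "dd" with length 2

2


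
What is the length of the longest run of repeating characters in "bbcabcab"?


Input: "bbcabcab"
Scanning for longest run:
  Position 1 ('b'): continues run of 'b', length=2
  Position 2 ('c'): new char, reset run to 1
  Position 3 ('a'): new char, reset run to 1
  Position 4 ('b'): new char, reset run to 1
  Position 5 ('c'): new char, reset run to 1
  Position 6 ('a'): new char, reset run to 1
  Position 7 ('b'): new char, reset run to 1
Longest run: 'b' with length 2

2


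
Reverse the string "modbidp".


Input: modbidp
Reading characters right to left:
  Position 6: 'p'
  Position 5: 'd'
  Position 4: 'i'
  Position 3: 'b'
  Position 2: 'd'
  Position 1: 'o'
  Position 0: 'm'
Reversed: pdibdom

pdibdom


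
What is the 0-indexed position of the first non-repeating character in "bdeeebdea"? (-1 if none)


Input: bdeeebdea
Character frequencies:
  'a': 1
  'b': 2
  'd': 2
  'e': 4
Scanning left to right for freq == 1:
  Position 0 ('b'): freq=2, skip
  Position 1 ('d'): freq=2, skip
  Position 2 ('e'): freq=4, skip
  Position 3 ('e'): freq=4, skip
  Position 4 ('e'): freq=4, skip
  Position 5 ('b'): freq=2, skip
  Position 6 ('d'): freq=2, skip
  Position 7 ('e'): freq=4, skip
  Position 8 ('a'): unique! => answer = 8

8


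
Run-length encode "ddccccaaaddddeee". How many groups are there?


Input: ddccccaaaddddeee
Scanning for consecutive runs:
  Group 1: 'd' x 2 (positions 0-1)
  Group 2: 'c' x 4 (positions 2-5)
  Group 3: 'a' x 3 (positions 6-8)
  Group 4: 'd' x 4 (positions 9-12)
  Group 5: 'e' x 3 (positions 13-15)
Total groups: 5

5


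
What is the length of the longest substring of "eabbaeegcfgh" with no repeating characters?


Input: "eabbaeegcfgh"
Sliding window (track last position of each char):
  Position 0 ('e'): window [0,0] length 1 -- new best
  Position 1 ('a'): window [0,1] length 2 -- new best
  Position 2 ('b'): window [0,2] length 3 -- new best
  Position 3 ('b'): repeat (last at 2), move window start to 3
  Position 3 ('b'): window [3,3] length 1
  Position 4 ('a'): window [3,4] length 2
  Position 5 ('e'): window [3,5] length 3
  Position 6 ('e'): repeat (last at 5), move window start to 6
  Position 6 ('e'): window [6,6] length 1
  Position 7 ('g'): window [6,7] length 2
  Position 8 ('c'): window [6,8] length 3
  Position 9 ('f'): window [6,9] length 4 -- new best
  Position 10 ('g'): repeat (last at 7), move window start to 8
  Position 10 ('g'): window [8,10] length 3
  Position 11 ('h'): window [8,11] length 4
Longest substring with no repeats: "egcf" with length 4

4


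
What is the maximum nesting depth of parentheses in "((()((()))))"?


Input: "((()((()))))"
Tracking depth:
  Position 0 '(': depth becomes 1
  Position 1 '(': depth becomes 2
  Position 2 '(': depth becomes 3
  Position 3 ')': depth becomes 2
  Position 4 '(': depth becomes 3
  Position 5 '(': depth becomes 4
  Position 6 '(': depth becomes 5
  Position 7 ')': depth becomes 4
  Position 8 ')': depth becomes 3
  Position 9 ')': depth becomes 2
  Position 10 ')': depth becomes 1
  Position 11 ')': depth becomes 0
Maximum depth reached: 5

5


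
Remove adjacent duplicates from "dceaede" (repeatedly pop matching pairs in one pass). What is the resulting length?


Input: dceaede
Stack-based adjacent duplicate removal:
  Read 'd': push. Stack: d
  Read 'c': push. Stack: dc
  Read 'e': push. Stack: dce
  Read 'a': push. Stack: dcea
  Read 'e': push. Stack: dceae
  Read 'd': push. Stack: dceaed
  Read 'e': push. Stack: dceaede
Final stack: "dceaede" (length 7)

7


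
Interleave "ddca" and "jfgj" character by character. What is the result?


Interleaving "ddca" and "jfgj":
  Position 0: 'd' from first, 'j' from second => "dj"
  Position 1: 'd' from first, 'f' from second => "df"
  Position 2: 'c' from first, 'g' from second => "cg"
  Position 3: 'a' from first, 'j' from second => "aj"
Result: djdfcgaj

djdfcgaj


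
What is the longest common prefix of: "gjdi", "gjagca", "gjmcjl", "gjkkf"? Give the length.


Words: gjdi, gjagca, gjmcjl, gjkkf
  Position 0: all 'g' => match
  Position 1: all 'j' => match
  Position 2: ('d', 'a', 'm', 'k') => mismatch, stop
LCP = "gj" (length 2)

2


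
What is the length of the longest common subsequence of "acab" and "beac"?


LCS of "acab" and "beac"
DP table:
           b    e    a    c
      0    0    0    0    0
  a   0    0    0    1    1
  c   0    0    0    1    2
  a   0    0    0    1    2
  b   0    1    1    1    2
LCS length = dp[4][4] = 2

2


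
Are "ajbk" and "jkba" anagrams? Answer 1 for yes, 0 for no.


Strings: "ajbk", "jkba"
Sorted first:  abjk
Sorted second: abjk
Sorted forms match => anagrams

1


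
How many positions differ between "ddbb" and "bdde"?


Comparing "ddbb" and "bdde" position by position:
  Position 0: 'd' vs 'b' => DIFFER
  Position 1: 'd' vs 'd' => same
  Position 2: 'b' vs 'd' => DIFFER
  Position 3: 'b' vs 'e' => DIFFER
Positions that differ: 3

3


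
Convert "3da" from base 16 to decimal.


Input: "3da" in base 16
Positional expansion:
  Digit '3' (value 3) x 16^2 = 768
  Digit 'd' (value 13) x 16^1 = 208
  Digit 'a' (value 10) x 16^0 = 10
Sum = 986

986


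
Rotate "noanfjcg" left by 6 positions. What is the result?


Input: "noanfjcg", rotate left by 6
First 6 characters: "noanfj"
Remaining characters: "cg"
Concatenate remaining + first: "cg" + "noanfj" = "cgnoanfj"

cgnoanfj


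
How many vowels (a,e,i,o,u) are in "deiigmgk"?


Input: deiigmgk
Checking each character:
  'd' at position 0: consonant
  'e' at position 1: vowel (running total: 1)
  'i' at position 2: vowel (running total: 2)
  'i' at position 3: vowel (running total: 3)
  'g' at position 4: consonant
  'm' at position 5: consonant
  'g' at position 6: consonant
  'k' at position 7: consonant
Total vowels: 3

3


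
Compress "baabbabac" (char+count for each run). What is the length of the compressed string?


Input: baabbabac
Runs:
  'b' x 1 => "b1"
  'a' x 2 => "a2"
  'b' x 2 => "b2"
  'a' x 1 => "a1"
  'b' x 1 => "b1"
  'a' x 1 => "a1"
  'c' x 1 => "c1"
Compressed: "b1a2b2a1b1a1c1"
Compressed length: 14

14


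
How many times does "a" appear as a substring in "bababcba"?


Searching for "a" in "bababcba"
Scanning each position:
  Position 0: "b" => no
  Position 1: "a" => MATCH
  Position 2: "b" => no
  Position 3: "a" => MATCH
  Position 4: "b" => no
  Position 5: "c" => no
  Position 6: "b" => no
  Position 7: "a" => MATCH
Total occurrences: 3

3


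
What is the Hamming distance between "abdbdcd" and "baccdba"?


Comparing "abdbdcd" and "baccdba" position by position:
  Position 0: 'a' vs 'b' => differ
  Position 1: 'b' vs 'a' => differ
  Position 2: 'd' vs 'c' => differ
  Position 3: 'b' vs 'c' => differ
  Position 4: 'd' vs 'd' => same
  Position 5: 'c' vs 'b' => differ
  Position 6: 'd' vs 'a' => differ
Total differences (Hamming distance): 6

6


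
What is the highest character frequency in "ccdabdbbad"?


Input: ccdabdbbad
Character counts:
  'a': 2
  'b': 3
  'c': 2
  'd': 3
Maximum frequency: 3

3


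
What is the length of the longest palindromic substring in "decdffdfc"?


Input: "decdffdfc"
Checking substrings for palindromes:
  [3:7] "dffd" (len 4) => palindrome
  [5:8] "fdf" (len 3) => palindrome
  [4:6] "ff" (len 2) => palindrome
Longest palindromic substring: "dffd" with length 4

4


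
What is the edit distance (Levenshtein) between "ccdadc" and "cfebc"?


Computing edit distance: "ccdadc" -> "cfebc"
DP table:
           c    f    e    b    c
      0    1    2    3    4    5
  c   1    0    1    2    3    4
  c   2    1    1    2    3    3
  d   3    2    2    2    3    4
  a   4    3    3    3    3    4
  d   5    4    4    4    4    4
  c   6    5    5    5    5    4
Edit distance = dp[6][5] = 4

4


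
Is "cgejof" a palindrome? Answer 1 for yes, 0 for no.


Input: cgejof
Reversed: fojegc
  Compare pos 0 ('c') with pos 5 ('f'): MISMATCH
  Compare pos 1 ('g') with pos 4 ('o'): MISMATCH
  Compare pos 2 ('e') with pos 3 ('j'): MISMATCH
Result: not a palindrome

0


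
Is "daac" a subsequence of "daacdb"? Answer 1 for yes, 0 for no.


Check if "daac" is a subsequence of "daacdb"
Greedy scan:
  Position 0 ('d'): matches sub[0] = 'd'
  Position 1 ('a'): matches sub[1] = 'a'
  Position 2 ('a'): matches sub[2] = 'a'
  Position 3 ('c'): matches sub[3] = 'c'
  Position 4 ('d'): no match needed
  Position 5 ('b'): no match needed
All 4 characters matched => is a subsequence

1


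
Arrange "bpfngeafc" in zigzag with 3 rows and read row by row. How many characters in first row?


Zigzag "bpfngeafc" into 3 rows:
Placing characters:
  'b' => row 0
  'p' => row 1
  'f' => row 2
  'n' => row 1
  'g' => row 0
  'e' => row 1
  'a' => row 2
  'f' => row 1
  'c' => row 0
Rows:
  Row 0: "bgc"
  Row 1: "pnef"
  Row 2: "fa"
First row length: 3

3


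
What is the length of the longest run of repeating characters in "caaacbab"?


Input: "caaacbab"
Scanning for longest run:
  Position 1 ('a'): new char, reset run to 1
  Position 2 ('a'): continues run of 'a', length=2
  Position 3 ('a'): continues run of 'a', length=3
  Position 4 ('c'): new char, reset run to 1
  Position 5 ('b'): new char, reset run to 1
  Position 6 ('a'): new char, reset run to 1
  Position 7 ('b'): new char, reset run to 1
Longest run: 'a' with length 3

3


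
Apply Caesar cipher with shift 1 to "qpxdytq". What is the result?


Caesar cipher: shift "qpxdytq" by 1
  'q' (pos 16) + 1 = pos 17 = 'r'
  'p' (pos 15) + 1 = pos 16 = 'q'
  'x' (pos 23) + 1 = pos 24 = 'y'
  'd' (pos 3) + 1 = pos 4 = 'e'
  'y' (pos 24) + 1 = pos 25 = 'z'
  't' (pos 19) + 1 = pos 20 = 'u'
  'q' (pos 16) + 1 = pos 17 = 'r'
Result: rqyezur

rqyezur


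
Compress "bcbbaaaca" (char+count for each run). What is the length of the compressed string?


Input: bcbbaaaca
Runs:
  'b' x 1 => "b1"
  'c' x 1 => "c1"
  'b' x 2 => "b2"
  'a' x 3 => "a3"
  'c' x 1 => "c1"
  'a' x 1 => "a1"
Compressed: "b1c1b2a3c1a1"
Compressed length: 12

12


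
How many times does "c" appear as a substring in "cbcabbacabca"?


Searching for "c" in "cbcabbacabca"
Scanning each position:
  Position 0: "c" => MATCH
  Position 1: "b" => no
  Position 2: "c" => MATCH
  Position 3: "a" => no
  Position 4: "b" => no
  Position 5: "b" => no
  Position 6: "a" => no
  Position 7: "c" => MATCH
  Position 8: "a" => no
  Position 9: "b" => no
  Position 10: "c" => MATCH
  Position 11: "a" => no
Total occurrences: 4

4


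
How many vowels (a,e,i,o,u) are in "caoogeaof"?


Input: caoogeaof
Checking each character:
  'c' at position 0: consonant
  'a' at position 1: vowel (running total: 1)
  'o' at position 2: vowel (running total: 2)
  'o' at position 3: vowel (running total: 3)
  'g' at position 4: consonant
  'e' at position 5: vowel (running total: 4)
  'a' at position 6: vowel (running total: 5)
  'o' at position 7: vowel (running total: 6)
  'f' at position 8: consonant
Total vowels: 6

6


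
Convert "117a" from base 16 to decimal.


Input: "117a" in base 16
Positional expansion:
  Digit '1' (value 1) x 16^3 = 4096
  Digit '1' (value 1) x 16^2 = 256
  Digit '7' (value 7) x 16^1 = 112
  Digit 'a' (value 10) x 16^0 = 10
Sum = 4474

4474


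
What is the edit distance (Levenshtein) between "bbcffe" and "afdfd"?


Computing edit distance: "bbcffe" -> "afdfd"
DP table:
           a    f    d    f    d
      0    1    2    3    4    5
  b   1    1    2    3    4    5
  b   2    2    2    3    4    5
  c   3    3    3    3    4    5
  f   4    4    3    4    3    4
  f   5    5    4    4    4    4
  e   6    6    5    5    5    5
Edit distance = dp[6][5] = 5

5


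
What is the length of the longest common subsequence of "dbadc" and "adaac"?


LCS of "dbadc" and "adaac"
DP table:
           a    d    a    a    c
      0    0    0    0    0    0
  d   0    0    1    1    1    1
  b   0    0    1    1    1    1
  a   0    1    1    2    2    2
  d   0    1    2    2    2    2
  c   0    1    2    2    2    3
LCS length = dp[5][5] = 3

3


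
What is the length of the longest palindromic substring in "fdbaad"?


Input: "fdbaad"
Checking substrings for palindromes:
  [3:5] "aa" (len 2) => palindrome
Longest palindromic substring: "aa" with length 2

2


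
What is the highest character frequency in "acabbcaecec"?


Input: acabbcaecec
Character counts:
  'a': 3
  'b': 2
  'c': 4
  'e': 2
Maximum frequency: 4

4


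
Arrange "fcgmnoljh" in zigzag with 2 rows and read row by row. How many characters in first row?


Zigzag "fcgmnoljh" into 2 rows:
Placing characters:
  'f' => row 0
  'c' => row 1
  'g' => row 0
  'm' => row 1
  'n' => row 0
  'o' => row 1
  'l' => row 0
  'j' => row 1
  'h' => row 0
Rows:
  Row 0: "fgnlh"
  Row 1: "cmoj"
First row length: 5

5


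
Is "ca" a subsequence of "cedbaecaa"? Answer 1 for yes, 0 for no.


Check if "ca" is a subsequence of "cedbaecaa"
Greedy scan:
  Position 0 ('c'): matches sub[0] = 'c'
  Position 1 ('e'): no match needed
  Position 2 ('d'): no match needed
  Position 3 ('b'): no match needed
  Position 4 ('a'): matches sub[1] = 'a'
  Position 5 ('e'): no match needed
  Position 6 ('c'): no match needed
  Position 7 ('a'): no match needed
  Position 8 ('a'): no match needed
All 2 characters matched => is a subsequence

1
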